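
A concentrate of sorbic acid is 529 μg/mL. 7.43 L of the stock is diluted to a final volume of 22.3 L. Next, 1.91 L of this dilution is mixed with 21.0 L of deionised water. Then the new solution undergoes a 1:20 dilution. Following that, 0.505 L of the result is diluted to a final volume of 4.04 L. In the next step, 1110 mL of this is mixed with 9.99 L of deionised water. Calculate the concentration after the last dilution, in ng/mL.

Overall dilution factor = 3.001 × 11.99 × 20 × 8 × 10 = 5.76 × 10⁴.
529 μg/mL / 5.76 × 10⁴ = 9.18 × 10⁻³ μg/mL = 9.18 ng/mL.

9.18 ng/mL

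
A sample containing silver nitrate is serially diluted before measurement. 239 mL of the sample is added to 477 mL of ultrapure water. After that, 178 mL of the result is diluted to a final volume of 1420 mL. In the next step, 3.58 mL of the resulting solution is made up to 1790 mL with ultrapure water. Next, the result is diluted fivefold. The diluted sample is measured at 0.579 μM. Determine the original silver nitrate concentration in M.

Overall dilution factor = 2.996 × 7.978 × 500 × 5 = 5.97 × 10⁴.
Original = 0.579 μM × 5.97 × 10⁴ = 3.46 × 10⁴ μM = 0.0346 M.

0.0346 M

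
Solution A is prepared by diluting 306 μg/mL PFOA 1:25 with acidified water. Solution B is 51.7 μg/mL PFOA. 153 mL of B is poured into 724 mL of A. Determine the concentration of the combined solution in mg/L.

19.1 mg/L

C_A = 306 μg/mL / 25 = 12.2 μg/mL.
C_mix = (C_A·V_A + C_B·V_B)/(V_A + V_B) = (12.2×724 + 51.7×153) / 877.0 = 19.1 μg/mL = 19.1 mg/L.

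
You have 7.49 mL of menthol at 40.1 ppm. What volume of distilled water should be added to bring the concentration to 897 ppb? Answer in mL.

897 ppb = 0.897 ppm.
V₂ = C₁V₁/C₂ = 40.1 × 7.49 / 0.897 = 335 mL.
Diluent to add = V₂ − V₁ = 335 − 7.49 = 327 mL.

327 mL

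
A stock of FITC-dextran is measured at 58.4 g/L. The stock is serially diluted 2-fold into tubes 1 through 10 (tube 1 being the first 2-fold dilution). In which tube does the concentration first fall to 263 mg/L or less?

tube 8

Tube n has concentration 58.4 g/L / 2ⁿ.
Need 2ⁿ ≥ 58.4 g/L / 263 mg/L = 222, so n ≥ 7.79.
First such tube: n = 8.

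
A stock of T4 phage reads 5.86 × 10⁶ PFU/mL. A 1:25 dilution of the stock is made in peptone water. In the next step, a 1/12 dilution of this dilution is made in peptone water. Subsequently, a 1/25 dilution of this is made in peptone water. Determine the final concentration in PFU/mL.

781 PFU/mL

Overall dilution factor = 25 × 12 × 25 = 7500.
5.86 × 10⁶ PFU/mL / 7500 = 781 PFU/mL.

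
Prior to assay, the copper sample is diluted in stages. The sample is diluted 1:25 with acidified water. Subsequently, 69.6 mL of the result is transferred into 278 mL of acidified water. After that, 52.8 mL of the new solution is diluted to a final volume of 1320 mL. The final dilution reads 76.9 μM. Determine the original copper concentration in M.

Overall dilution factor = 25 × 4.994 × 25 = 3121.
Original = 76.9 μM × 3121 = 2.40 × 10⁵ μM = 0.240 M.

0.240 M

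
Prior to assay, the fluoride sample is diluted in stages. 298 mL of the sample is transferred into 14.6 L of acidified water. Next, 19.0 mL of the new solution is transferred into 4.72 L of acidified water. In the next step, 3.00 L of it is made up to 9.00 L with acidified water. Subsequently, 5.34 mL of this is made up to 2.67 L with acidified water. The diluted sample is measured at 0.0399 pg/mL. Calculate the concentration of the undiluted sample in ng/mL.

Overall dilution factor = 49.99 × 249.4 × 3 × 500 = 1.87 × 10⁷.
Original = 0.0399 pg/mL × 1.87 × 10⁷ = 7.46 × 10⁵ pg/mL = 746 ng/mL.

746 ng/mL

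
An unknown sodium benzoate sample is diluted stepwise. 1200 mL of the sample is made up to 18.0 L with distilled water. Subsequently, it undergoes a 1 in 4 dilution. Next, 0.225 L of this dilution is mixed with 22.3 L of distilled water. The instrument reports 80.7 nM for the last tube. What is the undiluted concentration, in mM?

Overall dilution factor = 15 × 4 × 100.1 = 6007.
Original = 80.7 nM × 6007 = 4.85 × 10⁵ nM = 0.485 mM.

0.485 mM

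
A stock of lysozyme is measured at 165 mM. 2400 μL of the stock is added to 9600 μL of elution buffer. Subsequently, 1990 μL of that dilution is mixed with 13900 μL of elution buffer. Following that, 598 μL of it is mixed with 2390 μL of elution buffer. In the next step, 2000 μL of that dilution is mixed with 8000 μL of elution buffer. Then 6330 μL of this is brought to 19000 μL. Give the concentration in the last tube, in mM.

Overall dilution factor = 5 × 7.985 × 4.997 × 5 × 3.002 = 2994.
165 mM / 2994 = 0.0551 mM.

0.0551 mM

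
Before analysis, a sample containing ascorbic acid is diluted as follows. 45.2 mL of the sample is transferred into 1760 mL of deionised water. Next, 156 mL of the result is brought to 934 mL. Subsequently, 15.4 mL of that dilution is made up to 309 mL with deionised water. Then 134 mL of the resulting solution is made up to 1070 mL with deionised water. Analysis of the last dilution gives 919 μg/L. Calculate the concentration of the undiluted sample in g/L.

Overall dilution factor = 39.94 × 5.987 × 20.06 × 7.985 = 3.83 × 10⁴.
Original = 919 μg/L × 3.83 × 10⁴ = 3.52 × 10⁷ μg/L = 35.2 g/L.

35.2 g/L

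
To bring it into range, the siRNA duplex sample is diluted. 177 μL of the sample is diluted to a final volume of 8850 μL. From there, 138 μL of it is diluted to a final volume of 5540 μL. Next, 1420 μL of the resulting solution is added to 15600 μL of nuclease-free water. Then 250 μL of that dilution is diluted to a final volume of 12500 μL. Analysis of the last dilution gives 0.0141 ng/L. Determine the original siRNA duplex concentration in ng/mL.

Overall dilution factor = 50 × 40.14 × 11.99 × 50 = 1.20 × 10⁶.
Original = 0.0141 ng/L × 1.20 × 10⁶ = 1.70 × 10⁴ ng/L = 17.0 ng/mL.

17.0 ng/mL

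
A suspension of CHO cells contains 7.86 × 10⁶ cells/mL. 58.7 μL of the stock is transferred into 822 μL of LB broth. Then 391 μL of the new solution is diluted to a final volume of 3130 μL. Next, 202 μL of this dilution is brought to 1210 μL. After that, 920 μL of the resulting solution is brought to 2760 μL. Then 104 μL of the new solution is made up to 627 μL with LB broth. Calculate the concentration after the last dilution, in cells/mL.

Overall dilution factor = 15.00 × 8.005 × 5.990 × 3 × 6.029 = 1.30 × 10⁴.
7.86 × 10⁶ cells/mL / 1.30 × 10⁴ = 604 cells/mL.

604 cells/mL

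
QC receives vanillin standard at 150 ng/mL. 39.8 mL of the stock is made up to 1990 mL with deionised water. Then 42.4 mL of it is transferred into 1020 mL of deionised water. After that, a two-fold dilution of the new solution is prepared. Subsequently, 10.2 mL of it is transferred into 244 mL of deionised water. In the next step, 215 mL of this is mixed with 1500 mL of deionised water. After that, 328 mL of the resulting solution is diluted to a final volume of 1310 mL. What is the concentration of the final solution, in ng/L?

Overall dilution factor = 50 × 25.06 × 2 × 24.92 × 7.977 × 3.994 = 1.99 × 10⁶.
150 ng/mL / 1.99 × 10⁶ = 7.54 × 10⁻⁵ ng/mL = 0.0754 ng/L.

0.0754 ng/L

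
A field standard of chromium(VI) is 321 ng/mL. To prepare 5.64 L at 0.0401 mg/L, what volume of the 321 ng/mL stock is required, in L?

0.705 L

0.0401 mg/L = 40.1 ng/mL.
V₁ = C₂V₂/C₁ = 40.1 × 5.64 / 321 = 0.705 L.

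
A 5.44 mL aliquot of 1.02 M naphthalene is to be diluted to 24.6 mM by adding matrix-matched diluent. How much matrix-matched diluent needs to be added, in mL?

220 mL

24.6 mM = 0.0246 M.
V₂ = C₁V₁/C₂ = 1.02 × 5.44 / 0.0246 = 226 mL.
Diluent to add = V₂ − V₁ = 226 − 5.44 = 220 mL.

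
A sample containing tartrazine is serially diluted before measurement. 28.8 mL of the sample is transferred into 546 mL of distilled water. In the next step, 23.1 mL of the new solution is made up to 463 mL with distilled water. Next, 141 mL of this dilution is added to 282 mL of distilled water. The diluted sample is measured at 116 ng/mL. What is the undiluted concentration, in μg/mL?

Overall dilution factor = 19.96 × 20.04 × 3 = 1200.
Original = 116 ng/mL × 1200 = 1.39 × 10⁵ ng/mL = 139 μg/mL.

139 μg/mL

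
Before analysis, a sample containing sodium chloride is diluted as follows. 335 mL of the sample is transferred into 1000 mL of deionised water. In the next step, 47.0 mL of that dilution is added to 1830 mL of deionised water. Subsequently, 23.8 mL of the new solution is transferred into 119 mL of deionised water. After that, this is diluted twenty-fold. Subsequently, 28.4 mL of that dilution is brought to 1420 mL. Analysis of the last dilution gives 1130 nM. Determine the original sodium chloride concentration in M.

Overall dilution factor = 3.985 × 39.94 × 6 × 20 × 50 = 9.55 × 10⁵.
Original = 1130 nM × 9.55 × 10⁵ = 1.08 × 10⁹ nM = 1.08 M.

1.08 M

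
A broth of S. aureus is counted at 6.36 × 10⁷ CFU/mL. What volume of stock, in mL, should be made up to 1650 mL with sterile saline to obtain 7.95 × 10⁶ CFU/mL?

206 mL

V₁ = C₂V₂/C₁ = 7.95 × 10⁶ × 1650 / 6.36 × 10⁷ = 206 mL.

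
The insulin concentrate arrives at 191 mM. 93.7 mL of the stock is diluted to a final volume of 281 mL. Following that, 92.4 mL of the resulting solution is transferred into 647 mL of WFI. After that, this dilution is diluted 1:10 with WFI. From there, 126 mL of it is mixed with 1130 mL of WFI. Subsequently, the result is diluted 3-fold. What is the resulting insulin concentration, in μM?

26.6 μM

Overall dilution factor = 2.999 × 8.002 × 10 × 9.968 × 3 = 7177.
191 mM / 7177 = 0.0266 mM = 26.6 μM.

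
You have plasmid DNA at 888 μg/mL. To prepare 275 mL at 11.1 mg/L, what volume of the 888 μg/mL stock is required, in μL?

11.1 mg/L = 11.1 μg/mL.
V₁ = C₂V₂/C₁ = 11.1 × 275 / 888 = 3.44 mL = 3440 μL.

3440 μL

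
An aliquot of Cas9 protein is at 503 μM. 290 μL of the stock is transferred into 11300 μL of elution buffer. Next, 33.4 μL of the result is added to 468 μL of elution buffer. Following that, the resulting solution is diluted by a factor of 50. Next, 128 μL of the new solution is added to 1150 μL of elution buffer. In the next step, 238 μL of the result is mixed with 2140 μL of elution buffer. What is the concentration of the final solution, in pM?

168 pM

Overall dilution factor = 39.97 × 15.01 × 50 × 9.984 × 9.992 = 2.99 × 10⁶.
503 μM / 2.99 × 10⁶ = 1.68 × 10⁻⁴ μM = 168 pM.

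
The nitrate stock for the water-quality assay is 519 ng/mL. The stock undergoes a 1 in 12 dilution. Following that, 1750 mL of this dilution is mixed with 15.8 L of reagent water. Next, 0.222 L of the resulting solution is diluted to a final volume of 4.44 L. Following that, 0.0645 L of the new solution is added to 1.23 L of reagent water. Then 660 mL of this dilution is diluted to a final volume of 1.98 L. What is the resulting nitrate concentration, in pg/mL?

3.58 pg/mL

Overall dilution factor = 12 × 10.03 × 20 × 20.07 × 3 = 1.45 × 10⁵.
519 ng/mL / 1.45 × 10⁵ = 3.58 × 10⁻³ ng/mL = 3.58 pg/mL.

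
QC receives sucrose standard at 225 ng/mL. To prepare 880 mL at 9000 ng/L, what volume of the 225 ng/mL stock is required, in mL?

9000 ng/L = 9.00 ng/mL.
V₁ = C₂V₂/C₁ = 9.00 × 880 / 225 = 35.2 mL.

35.2 mL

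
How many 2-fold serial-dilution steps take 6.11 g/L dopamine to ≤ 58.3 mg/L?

Need 2ⁿ ≥ 105, so n ≥ log(105)/log(2) = 6.71.
Minimum whole steps: n = 7.

7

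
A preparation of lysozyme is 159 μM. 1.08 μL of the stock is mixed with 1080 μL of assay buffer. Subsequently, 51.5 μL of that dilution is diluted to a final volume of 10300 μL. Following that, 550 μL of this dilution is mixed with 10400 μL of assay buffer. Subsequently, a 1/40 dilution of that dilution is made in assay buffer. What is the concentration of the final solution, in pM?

0.997 pM

Overall dilution factor = 1001 × 200 × 19.91 × 40 = 1.59 × 10⁸.
159 μM / 1.59 × 10⁸ = 9.97 × 10⁻⁷ μM = 0.997 pM.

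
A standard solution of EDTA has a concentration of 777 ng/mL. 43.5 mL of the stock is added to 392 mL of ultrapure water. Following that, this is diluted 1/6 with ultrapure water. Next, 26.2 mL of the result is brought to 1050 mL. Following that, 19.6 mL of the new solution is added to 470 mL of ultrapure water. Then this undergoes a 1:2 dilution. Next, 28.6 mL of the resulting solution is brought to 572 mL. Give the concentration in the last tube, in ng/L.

Overall dilution factor = 10.01 × 6 × 40.08 × 24.98 × 2 × 20 = 2.41 × 10⁶.
777 ng/mL / 2.41 × 10⁶ = 3.23 × 10⁻⁴ ng/mL = 0.323 ng/L.

0.323 ng/L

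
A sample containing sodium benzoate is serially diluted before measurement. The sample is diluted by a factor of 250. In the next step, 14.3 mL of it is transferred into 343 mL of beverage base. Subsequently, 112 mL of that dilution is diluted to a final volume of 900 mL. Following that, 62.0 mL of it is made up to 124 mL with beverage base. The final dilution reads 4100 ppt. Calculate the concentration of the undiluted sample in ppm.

Overall dilution factor = 250 × 24.99 × 8.036 × 2 = 1.00 × 10⁵.
Original = 4100 ppt × 1.00 × 10⁵ = 4.12 × 10⁸ ppt = 412 ppm.

412 ppm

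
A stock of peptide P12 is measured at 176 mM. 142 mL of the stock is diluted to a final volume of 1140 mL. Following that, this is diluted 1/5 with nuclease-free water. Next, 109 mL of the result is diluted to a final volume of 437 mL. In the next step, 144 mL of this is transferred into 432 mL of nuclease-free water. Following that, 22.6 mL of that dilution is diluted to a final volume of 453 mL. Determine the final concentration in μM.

Overall dilution factor = 8.028 × 5 × 4.009 × 4 × 20.04 = 1.29 × 10⁴.
176 mM / 1.29 × 10⁴ = 0.0136 mM = 13.6 μM.

13.6 μM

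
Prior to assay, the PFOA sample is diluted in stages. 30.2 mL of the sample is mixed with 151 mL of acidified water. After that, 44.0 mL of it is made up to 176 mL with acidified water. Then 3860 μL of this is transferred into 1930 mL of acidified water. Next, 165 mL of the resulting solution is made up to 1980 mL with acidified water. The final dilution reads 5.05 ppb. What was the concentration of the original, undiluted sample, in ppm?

Overall dilution factor = 6 × 4 × 501 × 12 = 1.44 × 10⁵.
Original = 5.05 ppb × 1.44 × 10⁵ = 7.29 × 10⁵ ppb = 729 ppm.

729 ppm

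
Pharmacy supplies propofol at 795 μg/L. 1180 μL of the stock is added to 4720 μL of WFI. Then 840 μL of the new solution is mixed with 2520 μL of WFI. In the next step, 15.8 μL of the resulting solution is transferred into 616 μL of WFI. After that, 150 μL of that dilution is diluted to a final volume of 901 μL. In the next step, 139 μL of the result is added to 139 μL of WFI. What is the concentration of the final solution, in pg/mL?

82.7 pg/mL

Overall dilution factor = 5 × 4 × 39.99 × 6.007 × 2 = 9608.
795 μg/L / 9608 = 0.0827 μg/L = 82.7 pg/mL.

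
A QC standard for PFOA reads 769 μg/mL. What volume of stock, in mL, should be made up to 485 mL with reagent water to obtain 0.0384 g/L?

24.2 mL

0.0384 g/L = 38.4 μg/mL.
V₁ = C₂V₂/C₁ = 38.4 × 485 / 769 = 24.2 mL.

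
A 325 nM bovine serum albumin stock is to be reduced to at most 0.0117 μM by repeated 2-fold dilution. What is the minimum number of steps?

Need 2ⁿ ≥ 27.8, so n ≥ log(27.8)/log(2) = 4.80.
Minimum whole steps: n = 5.

5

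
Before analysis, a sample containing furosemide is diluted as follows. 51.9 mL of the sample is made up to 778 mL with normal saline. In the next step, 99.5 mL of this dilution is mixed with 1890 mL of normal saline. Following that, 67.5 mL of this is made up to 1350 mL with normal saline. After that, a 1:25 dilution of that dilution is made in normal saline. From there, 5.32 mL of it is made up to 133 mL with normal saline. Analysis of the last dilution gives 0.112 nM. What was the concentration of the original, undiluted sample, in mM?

0.420 mM

Overall dilution factor = 14.99 × 19.99 × 20 × 25 × 25 = 3.75 × 10⁶.
Original = 0.112 nM × 3.75 × 10⁶ = 4.20 × 10⁵ nM = 0.420 mM.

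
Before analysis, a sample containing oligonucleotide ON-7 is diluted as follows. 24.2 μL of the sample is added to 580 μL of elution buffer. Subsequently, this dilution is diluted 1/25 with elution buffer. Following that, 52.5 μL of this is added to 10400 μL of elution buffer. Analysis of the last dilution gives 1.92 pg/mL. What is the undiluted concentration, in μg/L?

239 μg/L

Overall dilution factor = 24.97 × 25 × 199.1 = 1.24 × 10⁵.
Original = 1.92 pg/mL × 1.24 × 10⁵ = 2.39 × 10⁵ pg/mL = 239 μg/L.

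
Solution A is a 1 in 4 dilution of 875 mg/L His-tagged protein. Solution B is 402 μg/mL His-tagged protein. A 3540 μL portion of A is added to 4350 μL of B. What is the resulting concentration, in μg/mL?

320 μg/mL

C_A = 875 mg/L / 4 = 219 mg/L.
C_B = 402 μg/mL = 402 mg/L.
C_mix = (C_A·V_A + C_B·V_B)/(V_A + V_B) = (219×3540 + 402×4350) / 7890 = 320 mg/L = 320 μg/mL.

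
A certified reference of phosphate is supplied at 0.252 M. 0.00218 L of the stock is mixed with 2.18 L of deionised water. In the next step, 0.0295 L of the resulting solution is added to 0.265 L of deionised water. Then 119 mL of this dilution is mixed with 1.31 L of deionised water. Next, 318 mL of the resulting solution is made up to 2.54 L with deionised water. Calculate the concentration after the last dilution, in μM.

0.263 μM

Overall dilution factor = 1001 × 9.983 × 12.01 × 7.987 = 9.58 × 10⁵.
0.252 M / 9.58 × 10⁵ = 2.63 × 10⁻⁷ M = 0.263 μM.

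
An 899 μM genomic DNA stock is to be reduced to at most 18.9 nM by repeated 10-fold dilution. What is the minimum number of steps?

Need 10ⁿ ≥ 4.76 × 10⁴, so n ≥ log(4.76 × 10⁴)/log(10) = 4.68.
Minimum whole steps: n = 5.

5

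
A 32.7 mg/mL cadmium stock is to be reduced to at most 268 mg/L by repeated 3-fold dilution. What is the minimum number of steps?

Need 3ⁿ ≥ 122, so n ≥ log(122)/log(3) = 4.37.
Minimum whole steps: n = 5.

5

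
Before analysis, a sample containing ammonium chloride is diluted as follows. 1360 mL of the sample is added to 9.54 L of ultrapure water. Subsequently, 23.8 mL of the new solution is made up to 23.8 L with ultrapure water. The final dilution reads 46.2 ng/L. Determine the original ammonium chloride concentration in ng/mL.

Overall dilution factor = 8.015 × 1000 = 8015.
Original = 46.2 ng/L × 8015 = 3.70 × 10⁵ ng/L = 370 ng/mL.

370 ng/mL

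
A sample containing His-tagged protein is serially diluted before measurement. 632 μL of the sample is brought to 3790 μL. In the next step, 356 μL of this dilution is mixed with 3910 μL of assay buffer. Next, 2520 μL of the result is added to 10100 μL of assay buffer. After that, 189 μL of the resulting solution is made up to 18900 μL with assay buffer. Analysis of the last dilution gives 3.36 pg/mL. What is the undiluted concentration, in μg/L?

Overall dilution factor = 5.997 × 11.98 × 5.008 × 100 = 3.60 × 10⁴.
Original = 3.36 pg/mL × 3.60 × 10⁴ = 1.21 × 10⁵ pg/mL = 121 μg/L.

121 μg/L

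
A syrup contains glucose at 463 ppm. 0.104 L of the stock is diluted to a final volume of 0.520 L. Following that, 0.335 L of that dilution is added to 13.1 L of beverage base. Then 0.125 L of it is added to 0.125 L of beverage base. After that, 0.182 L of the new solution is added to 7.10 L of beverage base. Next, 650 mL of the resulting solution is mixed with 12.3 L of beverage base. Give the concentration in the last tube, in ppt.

Overall dilution factor = 5 × 40.10 × 2 × 40.01 × 19.92 = 3.20 × 10⁵.
463 ppm / 3.20 × 10⁵ = 1.45 × 10⁻³ ppm = 1450 ppt.

1450 ppt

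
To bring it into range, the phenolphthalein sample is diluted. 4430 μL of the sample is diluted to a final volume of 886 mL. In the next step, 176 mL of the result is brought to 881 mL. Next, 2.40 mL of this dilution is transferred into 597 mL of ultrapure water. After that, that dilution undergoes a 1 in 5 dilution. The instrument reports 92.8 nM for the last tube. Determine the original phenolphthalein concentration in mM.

116 mM

Overall dilution factor = 200 × 5.006 × 249.8 × 5 = 1.25 × 10⁶.
Original = 92.8 nM × 1.25 × 10⁶ = 1.16 × 10⁸ nM = 116 mM.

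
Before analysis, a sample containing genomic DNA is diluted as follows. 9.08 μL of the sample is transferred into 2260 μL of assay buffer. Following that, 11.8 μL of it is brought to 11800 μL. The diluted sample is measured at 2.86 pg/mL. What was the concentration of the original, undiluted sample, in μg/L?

715 μg/L

Overall dilution factor = 249.9 × 1000 = 2.50 × 10⁵.
Original = 2.86 pg/mL × 2.50 × 10⁵ = 7.15 × 10⁵ pg/mL = 715 μg/L.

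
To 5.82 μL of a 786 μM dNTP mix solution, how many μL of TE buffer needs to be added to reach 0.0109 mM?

414 μL

0.0109 mM = 10.9 μM.
V₂ = C₁V₁/C₂ = 786 × 5.82 / 10.9 = 420 μL.
Diluent to add = V₂ − V₁ = 420 − 5.82 = 414 μL.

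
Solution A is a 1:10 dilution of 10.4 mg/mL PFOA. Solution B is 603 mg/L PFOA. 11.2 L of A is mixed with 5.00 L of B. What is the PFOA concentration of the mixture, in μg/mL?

905 μg/mL

C_A = 10.4 mg/mL / 10 = 1.04 mg/mL.
C_B = 603 mg/L = 0.603 mg/mL.
C_mix = (C_A·V_A + C_B·V_B)/(V_A + V_B) = (1.04×11.2 + 0.603×5.00) / 16.20 = 0.905 mg/mL = 905 μg/mL.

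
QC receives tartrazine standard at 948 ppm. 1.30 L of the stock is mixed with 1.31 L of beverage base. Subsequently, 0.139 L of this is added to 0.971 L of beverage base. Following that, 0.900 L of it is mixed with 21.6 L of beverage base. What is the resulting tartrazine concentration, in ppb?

Overall dilution factor = 2.008 × 7.986 × 25 = 401.
948 ppm / 401 = 2.37 ppm = 2370 ppb.

2370 ppb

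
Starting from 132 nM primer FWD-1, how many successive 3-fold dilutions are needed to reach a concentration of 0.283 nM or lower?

6

Need 3ⁿ ≥ 466, so n ≥ log(466)/log(3) = 5.59.
Minimum whole steps: n = 6.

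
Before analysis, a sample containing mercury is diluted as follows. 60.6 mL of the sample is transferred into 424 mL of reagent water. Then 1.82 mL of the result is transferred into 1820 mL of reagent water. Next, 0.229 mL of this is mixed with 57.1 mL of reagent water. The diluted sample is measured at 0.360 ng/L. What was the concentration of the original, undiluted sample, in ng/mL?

Overall dilution factor = 7.997 × 1001 × 250.3 = 2.00 × 10⁶.
Original = 0.360 ng/L × 2.00 × 10⁶ = 7.21 × 10⁵ ng/L = 721 ng/mL.

721 ng/mL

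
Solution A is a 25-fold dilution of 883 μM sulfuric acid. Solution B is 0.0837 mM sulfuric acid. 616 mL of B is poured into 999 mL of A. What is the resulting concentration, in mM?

0.0538 mM

C_A = 883 μM / 25 = 35.3 μM.
C_B = 0.0837 mM = 83.7 μM.
C_mix = (C_A·V_A + C_B·V_B)/(V_A + V_B) = (35.3×999 + 83.7×616) / 1615 = 53.8 μM = 0.0538 mM.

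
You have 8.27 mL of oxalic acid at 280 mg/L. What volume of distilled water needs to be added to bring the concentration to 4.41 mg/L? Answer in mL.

517 mL

V₂ = C₁V₁/C₂ = 280 × 8.27 / 4.41 = 525 mL.
Diluent to add = V₂ − V₁ = 525 − 8.27 = 517 mL.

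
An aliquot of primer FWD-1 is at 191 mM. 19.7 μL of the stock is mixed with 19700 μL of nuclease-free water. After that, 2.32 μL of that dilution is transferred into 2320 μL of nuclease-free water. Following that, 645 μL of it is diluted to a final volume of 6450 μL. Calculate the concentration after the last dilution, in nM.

Overall dilution factor = 1001 × 1001 × 10 = 1.00 × 10⁷.
191 mM / 1.00 × 10⁷ = 1.91 × 10⁻⁵ mM = 19.1 nM.

19.1 nM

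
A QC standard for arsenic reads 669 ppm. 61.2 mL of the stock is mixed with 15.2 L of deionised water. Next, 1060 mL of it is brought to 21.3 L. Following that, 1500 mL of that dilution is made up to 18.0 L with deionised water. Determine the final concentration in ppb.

11.1 ppb

Overall dilution factor = 249.4 × 20.09 × 12 = 6.01 × 10⁴.
669 ppm / 6.01 × 10⁴ = 0.0111 ppm = 11.1 ppb.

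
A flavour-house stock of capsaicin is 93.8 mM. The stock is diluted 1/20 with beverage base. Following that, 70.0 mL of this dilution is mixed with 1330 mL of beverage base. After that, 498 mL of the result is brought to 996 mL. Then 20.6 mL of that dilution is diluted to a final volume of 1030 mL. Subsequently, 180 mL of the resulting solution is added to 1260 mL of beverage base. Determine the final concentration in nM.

293 nM

Overall dilution factor = 20 × 20 × 2 × 50 × 8 = 3.20 × 10⁵.
93.8 mM / 3.20 × 10⁵ = 2.93 × 10⁻⁴ mM = 293 nM.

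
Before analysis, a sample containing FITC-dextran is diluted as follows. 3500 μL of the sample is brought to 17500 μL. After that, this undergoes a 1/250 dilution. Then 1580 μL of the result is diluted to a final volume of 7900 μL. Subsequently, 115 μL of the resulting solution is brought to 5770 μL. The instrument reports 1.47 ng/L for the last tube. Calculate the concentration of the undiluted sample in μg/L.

461 μg/L

Overall dilution factor = 5 × 250 × 5 × 50.17 = 3.14 × 10⁵.
Original = 1.47 ng/L × 3.14 × 10⁵ = 4.61 × 10⁵ ng/L = 461 μg/L.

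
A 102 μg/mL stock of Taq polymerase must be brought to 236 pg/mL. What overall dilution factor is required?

Factor = C₀/C_target = 102 μg/mL / 236 pg/mL = 4.32 × 10⁵.

4.32 × 10⁵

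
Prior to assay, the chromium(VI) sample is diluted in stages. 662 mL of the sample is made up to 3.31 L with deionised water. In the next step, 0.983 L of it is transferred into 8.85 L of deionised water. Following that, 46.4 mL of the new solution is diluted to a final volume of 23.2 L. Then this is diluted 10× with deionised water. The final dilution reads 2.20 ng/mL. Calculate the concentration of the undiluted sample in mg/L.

Overall dilution factor = 5 × 10.00 × 500 × 10 = 2.50 × 10⁵.
Original = 2.20 ng/mL × 2.50 × 10⁵ = 5.50 × 10⁵ ng/mL = 550 mg/L.

550 mg/L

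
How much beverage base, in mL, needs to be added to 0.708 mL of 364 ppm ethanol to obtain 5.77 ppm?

44.0 mL

V₂ = C₁V₁/C₂ = 364 × 0.708 / 5.77 = 44.7 mL.
Diluent to add = V₂ − V₁ = 44.7 − 0.708 = 44.0 mL.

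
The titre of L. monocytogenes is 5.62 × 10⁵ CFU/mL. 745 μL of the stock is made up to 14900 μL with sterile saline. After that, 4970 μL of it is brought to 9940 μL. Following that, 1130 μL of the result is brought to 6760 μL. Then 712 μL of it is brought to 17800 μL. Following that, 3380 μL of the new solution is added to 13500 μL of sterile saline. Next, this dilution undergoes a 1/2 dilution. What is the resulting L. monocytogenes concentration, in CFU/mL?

9.41 CFU/mL

Overall dilution factor = 20 × 2 × 5.982 × 25 × 4.994 × 2 = 5.98 × 10⁴.
5.62 × 10⁵ CFU/mL / 5.98 × 10⁴ = 9.41 CFU/mL.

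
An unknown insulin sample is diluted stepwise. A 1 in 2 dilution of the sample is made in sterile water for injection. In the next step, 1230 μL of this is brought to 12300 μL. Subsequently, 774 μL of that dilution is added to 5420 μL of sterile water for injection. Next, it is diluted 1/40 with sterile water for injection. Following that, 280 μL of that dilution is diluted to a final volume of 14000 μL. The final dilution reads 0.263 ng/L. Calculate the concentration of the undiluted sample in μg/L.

Overall dilution factor = 2 × 10 × 8.003 × 40 × 50 = 3.20 × 10⁵.
Original = 0.263 ng/L × 3.20 × 10⁵ = 8.42 × 10⁴ ng/L = 84.2 μg/L.

84.2 μg/L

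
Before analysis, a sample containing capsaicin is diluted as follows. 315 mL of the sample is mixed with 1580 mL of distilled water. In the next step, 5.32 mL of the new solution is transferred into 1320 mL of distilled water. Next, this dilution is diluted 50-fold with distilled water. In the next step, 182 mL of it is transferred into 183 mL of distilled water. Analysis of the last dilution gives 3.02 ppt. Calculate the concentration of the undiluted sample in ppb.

Overall dilution factor = 6.016 × 249.1 × 50 × 2.005 = 1.50 × 10⁵.
Original = 3.02 ppt × 1.50 × 10⁵ = 4.54 × 10⁵ ppt = 454 ppb.

454 ppb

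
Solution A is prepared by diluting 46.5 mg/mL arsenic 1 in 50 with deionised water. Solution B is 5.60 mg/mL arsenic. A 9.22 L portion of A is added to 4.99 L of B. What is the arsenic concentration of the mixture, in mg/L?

C_A = 46.5 mg/mL / 50 = 0.930 mg/mL.
C_mix = (C_A·V_A + C_B·V_B)/(V_A + V_B) = (0.930×9.22 + 5.60×4.99) / 14.21 = 2.57 mg/mL = 2570 mg/L.

2570 mg/L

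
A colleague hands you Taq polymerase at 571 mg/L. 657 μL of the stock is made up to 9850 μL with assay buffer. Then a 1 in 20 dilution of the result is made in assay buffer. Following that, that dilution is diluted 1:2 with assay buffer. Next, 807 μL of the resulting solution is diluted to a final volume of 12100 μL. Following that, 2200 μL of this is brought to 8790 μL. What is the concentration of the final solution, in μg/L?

Overall dilution factor = 14.99 × 20 × 2 × 14.99 × 3.995 = 3.59 × 10⁴.
571 mg/L / 3.59 × 10⁴ = 0.0159 mg/L = 15.9 μg/L.

15.9 μg/L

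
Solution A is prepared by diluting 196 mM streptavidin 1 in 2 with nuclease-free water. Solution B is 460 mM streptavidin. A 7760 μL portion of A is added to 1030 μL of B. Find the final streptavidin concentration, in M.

0.140 M

C_A = 196 mM / 2 = 98.0 mM.
C_mix = (C_A·V_A + C_B·V_B)/(V_A + V_B) = (98.0×7760 + 460×1030) / 8790 = 140 mM = 0.140 M.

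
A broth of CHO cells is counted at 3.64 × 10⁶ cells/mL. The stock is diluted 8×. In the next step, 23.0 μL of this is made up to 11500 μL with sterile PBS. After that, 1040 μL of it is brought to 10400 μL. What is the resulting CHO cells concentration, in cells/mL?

Overall dilution factor = 8 × 500 × 10 = 4.00 × 10⁴.
3.64 × 10⁶ cells/mL / 4.00 × 10⁴ = 91.0 cells/mL.

91.0 cells/mL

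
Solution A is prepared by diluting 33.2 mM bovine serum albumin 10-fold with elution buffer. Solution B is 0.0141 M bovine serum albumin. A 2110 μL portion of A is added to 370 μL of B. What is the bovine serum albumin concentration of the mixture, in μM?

C_A = 33.2 mM / 10 = 3.32 mM.
C_B = 0.0141 M = 14.1 mM.
C_mix = (C_A·V_A + C_B·V_B)/(V_A + V_B) = (3.32×2110 + 14.1×370) / 2480 = 4.93 mM = 4930 μM.

4930 μM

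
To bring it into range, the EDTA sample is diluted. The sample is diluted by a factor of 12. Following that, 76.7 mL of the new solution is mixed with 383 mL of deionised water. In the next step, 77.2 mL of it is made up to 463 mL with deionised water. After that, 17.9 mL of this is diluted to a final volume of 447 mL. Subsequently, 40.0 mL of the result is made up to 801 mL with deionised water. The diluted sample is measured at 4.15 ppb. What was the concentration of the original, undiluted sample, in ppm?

Overall dilution factor = 12 × 5.993 × 5.997 × 24.97 × 20.02 = 2.16 × 10⁵.
Original = 4.15 ppb × 2.16 × 10⁵ = 8.95 × 10⁵ ppb = 895 ppm.

895 ppm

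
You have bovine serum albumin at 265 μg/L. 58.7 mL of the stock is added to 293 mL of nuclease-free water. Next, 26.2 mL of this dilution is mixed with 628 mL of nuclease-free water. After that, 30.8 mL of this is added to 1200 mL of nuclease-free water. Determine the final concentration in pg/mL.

Overall dilution factor = 5.991 × 24.97 × 39.96 = 5978.
265 μg/L / 5978 = 0.0443 μg/L = 44.3 pg/mL.

44.3 pg/mL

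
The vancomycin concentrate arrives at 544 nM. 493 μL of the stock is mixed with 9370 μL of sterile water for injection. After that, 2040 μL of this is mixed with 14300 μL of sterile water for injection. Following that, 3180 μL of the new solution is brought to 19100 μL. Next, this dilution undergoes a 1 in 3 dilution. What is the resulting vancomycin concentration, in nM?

Overall dilution factor = 20.01 × 8.010 × 6.006 × 3 = 2887.
544 nM / 2887 = 0.188 nM.

0.188 nM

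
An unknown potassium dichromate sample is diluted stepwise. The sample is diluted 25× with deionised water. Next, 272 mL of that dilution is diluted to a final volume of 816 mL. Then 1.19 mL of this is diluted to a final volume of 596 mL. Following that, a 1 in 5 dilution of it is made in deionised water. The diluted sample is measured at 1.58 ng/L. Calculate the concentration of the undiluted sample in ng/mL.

Overall dilution factor = 25 × 3 × 500.8 × 5 = 1.88 × 10⁵.
Original = 1.58 ng/L × 1.88 × 10⁵ = 2.97 × 10⁵ ng/L = 297 ng/mL.

297 ng/mL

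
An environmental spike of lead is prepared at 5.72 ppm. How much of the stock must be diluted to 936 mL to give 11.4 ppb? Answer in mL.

11.4 ppb = 0.0114 ppm.
V₁ = C₂V₂/C₁ = 0.0114 × 936 / 5.72 = 1.87 mL.

1.87 mL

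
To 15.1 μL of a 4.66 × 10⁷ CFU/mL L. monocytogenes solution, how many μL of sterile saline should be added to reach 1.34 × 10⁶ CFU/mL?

510 μL

V₂ = C₁V₁/C₂ = 4.66 × 10⁷ × 15.1 / 1.34 × 10⁶ = 525 μL.
Diluent to add = V₂ − V₁ = 525 − 15.1 = 510 μL.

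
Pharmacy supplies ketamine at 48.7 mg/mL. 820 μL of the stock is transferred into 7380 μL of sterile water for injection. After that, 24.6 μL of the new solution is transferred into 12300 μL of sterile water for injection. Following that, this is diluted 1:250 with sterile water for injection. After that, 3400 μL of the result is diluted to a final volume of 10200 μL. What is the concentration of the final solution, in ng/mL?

Overall dilution factor = 10 × 501 × 250 × 3 = 3.76 × 10⁶.
48.7 mg/mL / 3.76 × 10⁶ = 1.30 × 10⁻⁵ mg/mL = 13.0 ng/mL.

13.0 ng/mL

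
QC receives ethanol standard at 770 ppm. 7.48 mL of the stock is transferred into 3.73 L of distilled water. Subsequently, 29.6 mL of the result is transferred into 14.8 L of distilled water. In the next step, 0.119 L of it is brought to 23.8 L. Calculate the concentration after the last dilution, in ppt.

15.4 ppt

Overall dilution factor = 499.7 × 501 × 200 = 5.01 × 10⁷.
770 ppm / 5.01 × 10⁷ = 1.54 × 10⁻⁵ ppm = 15.4 ppt.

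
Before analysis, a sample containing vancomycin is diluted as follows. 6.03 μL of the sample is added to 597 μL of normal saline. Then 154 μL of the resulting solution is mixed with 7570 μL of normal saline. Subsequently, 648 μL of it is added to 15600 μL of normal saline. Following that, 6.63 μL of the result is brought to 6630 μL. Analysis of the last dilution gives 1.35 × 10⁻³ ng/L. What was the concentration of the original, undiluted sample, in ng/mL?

170 ng/mL

Overall dilution factor = 100.0 × 50.16 × 25.07 × 1000 = 1.26 × 10⁸.
Original = 1.35 × 10⁻³ ng/L × 1.26 × 10⁸ = 1.70 × 10⁵ ng/L = 170 ng/mL.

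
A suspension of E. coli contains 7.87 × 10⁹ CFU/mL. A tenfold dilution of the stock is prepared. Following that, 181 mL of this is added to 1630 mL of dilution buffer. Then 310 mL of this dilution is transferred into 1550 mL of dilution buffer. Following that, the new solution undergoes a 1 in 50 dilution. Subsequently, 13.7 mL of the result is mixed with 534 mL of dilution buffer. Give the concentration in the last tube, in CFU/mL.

6560 CFU/mL

Overall dilution factor = 10 × 10.01 × 6 × 50 × 39.98 = 1.20 × 10⁶.
7.87 × 10⁹ CFU/mL / 1.20 × 10⁶ = 6560 CFU/mL.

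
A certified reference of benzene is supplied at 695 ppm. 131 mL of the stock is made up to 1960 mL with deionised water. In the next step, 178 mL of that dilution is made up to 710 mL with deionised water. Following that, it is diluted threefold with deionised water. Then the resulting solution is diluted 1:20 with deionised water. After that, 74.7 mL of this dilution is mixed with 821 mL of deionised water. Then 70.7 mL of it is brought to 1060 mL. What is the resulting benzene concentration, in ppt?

1080 ppt

Overall dilution factor = 14.96 × 3.989 × 3 × 20 × 11.99 × 14.99 = 6.44 × 10⁵.
695 ppm / 6.44 × 10⁵ = 1.08 × 10⁻³ ppm = 1080 ppt.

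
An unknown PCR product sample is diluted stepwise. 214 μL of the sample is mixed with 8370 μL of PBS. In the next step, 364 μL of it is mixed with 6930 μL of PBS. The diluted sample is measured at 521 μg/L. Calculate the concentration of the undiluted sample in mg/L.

Overall dilution factor = 40.11 × 20.04 = 804.
Original = 521 μg/L × 804 = 4.19 × 10⁵ μg/L = 419 mg/L.

419 mg/L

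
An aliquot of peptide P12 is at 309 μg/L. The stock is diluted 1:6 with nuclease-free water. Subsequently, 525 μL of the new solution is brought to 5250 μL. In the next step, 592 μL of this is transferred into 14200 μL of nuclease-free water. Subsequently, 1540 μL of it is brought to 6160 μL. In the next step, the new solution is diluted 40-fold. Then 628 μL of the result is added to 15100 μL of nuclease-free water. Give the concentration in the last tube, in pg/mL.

0.0514 pg/mL

Overall dilution factor = 6 × 10 × 24.99 × 4 × 40 × 25.04 = 6.01 × 10⁶.
309 μg/L / 6.01 × 10⁶ = 5.14 × 10⁻⁵ μg/L = 0.0514 pg/mL.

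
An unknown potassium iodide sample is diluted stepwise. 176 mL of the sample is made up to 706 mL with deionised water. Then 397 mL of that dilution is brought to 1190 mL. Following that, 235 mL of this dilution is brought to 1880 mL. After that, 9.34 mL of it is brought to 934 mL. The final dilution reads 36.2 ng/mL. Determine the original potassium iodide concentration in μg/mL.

Overall dilution factor = 4.011 × 2.997 × 8 × 100 = 9619.
Original = 36.2 ng/mL × 9619 = 3.48 × 10⁵ ng/mL = 348 μg/mL.

348 μg/mL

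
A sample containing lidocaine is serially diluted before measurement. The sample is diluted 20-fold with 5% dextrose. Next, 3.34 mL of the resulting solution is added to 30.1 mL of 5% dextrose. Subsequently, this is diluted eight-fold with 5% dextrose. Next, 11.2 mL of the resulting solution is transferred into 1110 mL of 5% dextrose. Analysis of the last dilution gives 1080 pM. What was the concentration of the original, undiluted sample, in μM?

Overall dilution factor = 20 × 10.01 × 8 × 100.1 = 1.60 × 10⁵.
Original = 1080 pM × 1.60 × 10⁵ = 1.73 × 10⁸ pM = 173 μM.

173 μM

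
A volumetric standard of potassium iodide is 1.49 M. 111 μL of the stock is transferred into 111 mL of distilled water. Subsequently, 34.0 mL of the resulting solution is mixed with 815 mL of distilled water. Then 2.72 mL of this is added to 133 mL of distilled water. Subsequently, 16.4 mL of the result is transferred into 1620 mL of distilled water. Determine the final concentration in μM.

0.0120 μM

Overall dilution factor = 1001 × 24.97 × 49.90 × 99.78 = 1.24 × 10⁸.
1.49 M / 1.24 × 10⁸ = 1.20 × 10⁻⁸ M = 0.0120 μM.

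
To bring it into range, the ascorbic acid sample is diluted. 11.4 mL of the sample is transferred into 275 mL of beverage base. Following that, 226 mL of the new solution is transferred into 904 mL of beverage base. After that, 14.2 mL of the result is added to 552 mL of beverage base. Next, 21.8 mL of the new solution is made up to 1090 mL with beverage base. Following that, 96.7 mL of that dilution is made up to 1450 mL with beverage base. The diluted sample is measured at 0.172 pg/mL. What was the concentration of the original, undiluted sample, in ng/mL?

Overall dilution factor = 25.12 × 5 × 39.87 × 50 × 14.99 = 3.76 × 10⁶.
Original = 0.172 pg/mL × 3.76 × 10⁶ = 6.46 × 10⁵ pg/mL = 646 ng/mL.

646 ng/mL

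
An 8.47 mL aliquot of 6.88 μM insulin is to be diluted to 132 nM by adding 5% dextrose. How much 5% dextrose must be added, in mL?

132 nM = 0.132 μM.
V₂ = C₁V₁/C₂ = 6.88 × 8.47 / 0.132 = 441 mL.
Diluent to add = V₂ − V₁ = 441 − 8.47 = 433 mL.

433 mL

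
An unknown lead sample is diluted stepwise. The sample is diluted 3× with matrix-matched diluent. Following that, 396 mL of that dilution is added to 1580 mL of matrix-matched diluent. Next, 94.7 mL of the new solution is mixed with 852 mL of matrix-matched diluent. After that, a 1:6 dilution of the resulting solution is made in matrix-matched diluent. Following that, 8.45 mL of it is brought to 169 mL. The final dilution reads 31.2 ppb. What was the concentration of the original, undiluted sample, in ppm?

560 ppm

Overall dilution factor = 3 × 4.990 × 9.997 × 6 × 20 = 1.80 × 10⁴.
Original = 31.2 ppb × 1.80 × 10⁴ = 5.60 × 10⁵ ppb = 560 ppm.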